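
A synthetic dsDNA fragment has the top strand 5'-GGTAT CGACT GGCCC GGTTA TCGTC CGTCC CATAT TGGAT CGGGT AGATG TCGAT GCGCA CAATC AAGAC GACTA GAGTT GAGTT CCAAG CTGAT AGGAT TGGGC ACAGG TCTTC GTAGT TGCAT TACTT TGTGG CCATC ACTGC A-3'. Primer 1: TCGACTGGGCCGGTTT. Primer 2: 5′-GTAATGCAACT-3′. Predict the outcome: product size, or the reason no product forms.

Primer 1 (TCGACTGGGCCGGTTT) does not match the top strand, and its reverse complement AAACCGGCCCAGTCGA does not match either.
With no annealing site for primer 1, no amplification occurs.

No product — primer 1 has no binding site in the template.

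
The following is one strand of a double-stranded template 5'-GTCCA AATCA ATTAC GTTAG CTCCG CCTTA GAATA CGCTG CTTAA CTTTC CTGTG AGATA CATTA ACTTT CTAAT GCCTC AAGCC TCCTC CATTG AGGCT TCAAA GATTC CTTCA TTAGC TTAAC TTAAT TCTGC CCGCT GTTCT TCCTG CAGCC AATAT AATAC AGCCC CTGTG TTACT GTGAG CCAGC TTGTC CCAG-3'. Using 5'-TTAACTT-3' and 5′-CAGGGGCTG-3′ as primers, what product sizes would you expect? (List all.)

The forward primer TTAACTT matches the top strand at positions 42–48, 63–69, 121–127.
The reverse primer's reverse complement is CAGCCCCTG, matching at positions 165–173.
Each forward site pairs with the reverse site to give a product ending at position 173: sizes 132, 111, 53 bp.

132 bp, 111 bp, 53 bp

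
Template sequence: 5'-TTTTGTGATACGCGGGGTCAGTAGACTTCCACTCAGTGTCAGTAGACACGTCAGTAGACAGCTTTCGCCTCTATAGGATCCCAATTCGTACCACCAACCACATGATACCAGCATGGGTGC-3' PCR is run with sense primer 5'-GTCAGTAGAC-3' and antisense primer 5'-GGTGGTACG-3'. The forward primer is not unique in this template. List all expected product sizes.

The forward primer GTCAGTAGAC matches the top strand at positions 17–26, 38–47, 50–59.
The reverse primer's reverse complement is CGTACCACC, matching at positions 87–95.
Each forward site pairs with the reverse site to give a product ending at position 95: sizes 79, 58, 46 bp.

79 bp, 58 bp, 46 bp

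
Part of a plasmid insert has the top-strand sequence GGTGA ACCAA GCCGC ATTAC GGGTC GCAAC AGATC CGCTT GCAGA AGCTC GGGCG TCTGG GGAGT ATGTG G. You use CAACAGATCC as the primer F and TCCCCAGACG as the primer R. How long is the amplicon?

37 bp

Forward primer CAACAGATCC is found on the top strand at positions 27–36.
Taking the reverse complement of TCCCCAGACG gives CGTCTGGGGA, found at positions 54–63 on the template; the primer anneals here to the top strand with its 3' end pointing upstream.
Product length = (reverse-primer end) − (forward-primer start) + 1 = 63 − 27 + 1 = 37 bp.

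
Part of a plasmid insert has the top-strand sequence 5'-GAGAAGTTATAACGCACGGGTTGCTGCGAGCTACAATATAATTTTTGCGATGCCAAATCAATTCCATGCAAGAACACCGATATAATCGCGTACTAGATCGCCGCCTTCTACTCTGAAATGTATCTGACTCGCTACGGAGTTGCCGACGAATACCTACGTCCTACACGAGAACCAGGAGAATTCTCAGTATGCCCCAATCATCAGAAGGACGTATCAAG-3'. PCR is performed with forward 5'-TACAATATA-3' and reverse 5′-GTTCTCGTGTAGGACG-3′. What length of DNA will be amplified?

Forward primer TACAATATA is found on the top strand at positions 32–40.
The reverse primer's reverse complement is CGTCCTACACGAGAAC, which matches the template at positions 157–172.
The product runs from position 32 to position 172, so its length is 172 − 32 + 1 = 141 bp.

141 bp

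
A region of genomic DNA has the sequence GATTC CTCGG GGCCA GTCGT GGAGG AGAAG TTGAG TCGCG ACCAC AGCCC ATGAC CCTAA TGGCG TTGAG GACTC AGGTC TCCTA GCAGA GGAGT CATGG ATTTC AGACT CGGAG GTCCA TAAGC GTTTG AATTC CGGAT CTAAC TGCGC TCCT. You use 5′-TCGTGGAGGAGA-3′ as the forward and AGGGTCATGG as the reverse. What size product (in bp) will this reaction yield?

Scanning the template, TCGTGGAGGAGA occurs at positions 17–28; this primer anneals to the bottom strand there with its 3' end pointing downstream.
The reverse primer's reverse complement is CCATGACCCT, which matches the template at positions 49–58.
Product length = (reverse-primer end) − (forward-primer start) + 1 = 58 − 17 + 1 = 42 bp.

42 bp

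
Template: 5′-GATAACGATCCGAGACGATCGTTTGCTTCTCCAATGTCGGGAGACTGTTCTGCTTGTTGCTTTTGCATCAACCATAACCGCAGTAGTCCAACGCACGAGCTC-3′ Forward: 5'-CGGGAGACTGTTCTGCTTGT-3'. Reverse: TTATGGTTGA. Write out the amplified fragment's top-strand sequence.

5'-CGGGAGACTGTTCTGCTTGTTGCTTTTGCATCAACCATAA-3'

Scanning the template, CGGGAGACTGTTCTGCTTGT occurs at positions 38–57; this primer anneals to the bottom strand there with its 3' end pointing downstream.
The reverse primer's reverse complement is TCAACCATAA, which matches the template at positions 68–77.
The product is the template from position 38 through 77 (40 bp).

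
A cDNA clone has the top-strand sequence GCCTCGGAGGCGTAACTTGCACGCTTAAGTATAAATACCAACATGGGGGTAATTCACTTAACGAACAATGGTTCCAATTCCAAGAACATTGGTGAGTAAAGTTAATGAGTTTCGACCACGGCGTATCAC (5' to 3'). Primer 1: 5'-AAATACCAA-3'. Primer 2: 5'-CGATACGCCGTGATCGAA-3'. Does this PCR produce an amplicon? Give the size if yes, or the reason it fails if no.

Primer 2 (CGATACGCCGTGATCGAA) does not match the top strand, and its reverse complement TTCGATCACGGCGTATCG does not match either.
With no annealing site for primer 2, no amplification occurs.

No product — primer 2 has no binding site in the template.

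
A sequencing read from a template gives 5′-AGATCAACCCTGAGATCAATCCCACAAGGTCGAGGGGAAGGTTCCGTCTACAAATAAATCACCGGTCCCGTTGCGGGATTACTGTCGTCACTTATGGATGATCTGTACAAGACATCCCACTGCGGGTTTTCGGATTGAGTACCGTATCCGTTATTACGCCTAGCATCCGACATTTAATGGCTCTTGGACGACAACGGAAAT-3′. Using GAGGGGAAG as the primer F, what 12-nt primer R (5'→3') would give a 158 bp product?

The forward primer binds at positions 32–40, so a 158 bp product ends at position 32 + 158 − 1 = 189.
The reverse primer anneals to the top strand over positions 178–189, i.e. to TGGCTCTTGGAC.
Its sequence written 5'→3' is the reverse complement: GTCCAAGAGCCA.

5'-GTCCAAGAGCCA-3'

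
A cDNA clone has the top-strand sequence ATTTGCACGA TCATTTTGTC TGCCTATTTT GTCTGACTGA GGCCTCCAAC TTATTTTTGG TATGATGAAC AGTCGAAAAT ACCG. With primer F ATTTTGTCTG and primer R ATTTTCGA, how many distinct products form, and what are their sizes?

The forward primer ATTTTGTCTG matches the top strand at positions 13–22, 26–35.
The reverse primer's reverse complement is TCGAAAAT, matching at positions 73–80.
Each forward site pairs with the reverse site to give a product ending at position 80: sizes 68, 55 bp.

Two products: 68 bp, 55 bp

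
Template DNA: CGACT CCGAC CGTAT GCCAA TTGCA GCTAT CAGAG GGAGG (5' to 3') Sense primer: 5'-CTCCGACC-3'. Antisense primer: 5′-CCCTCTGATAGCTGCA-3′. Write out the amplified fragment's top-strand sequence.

5'-CTCCGACCGTATGCCAATTGCAGCTATCAGAGGG-3'

Forward primer CTCCGACC is found on the top strand at positions 4–11.
The reverse primer's reverse complement is TGCAGCTATCAGAGGG, which matches the template at positions 22–37.
The product is the template from position 4 through 37 (34 bp).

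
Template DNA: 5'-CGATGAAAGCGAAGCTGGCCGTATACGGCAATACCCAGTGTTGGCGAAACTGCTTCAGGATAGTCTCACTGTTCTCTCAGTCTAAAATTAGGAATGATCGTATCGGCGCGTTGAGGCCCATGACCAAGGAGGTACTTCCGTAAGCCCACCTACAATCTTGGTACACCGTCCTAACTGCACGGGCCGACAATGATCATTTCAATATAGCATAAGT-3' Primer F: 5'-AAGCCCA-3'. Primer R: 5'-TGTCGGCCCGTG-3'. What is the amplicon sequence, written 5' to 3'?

Scanning the template, AAGCCCA occurs at positions 142–148; this primer anneals to the bottom strand there with its 3' end pointing downstream.
Taking the reverse complement of TGTCGGCCCGTG gives CACGGGCCGACA, found at positions 178–189 on the template; the primer anneals here to the top strand with its 3' end pointing upstream.
The product is the template from position 142 through 189 (48 bp).

5'-AAGCCCACCTACAATCTTGGTACACCGTCCTAACTGCACGGGCCGACA-3'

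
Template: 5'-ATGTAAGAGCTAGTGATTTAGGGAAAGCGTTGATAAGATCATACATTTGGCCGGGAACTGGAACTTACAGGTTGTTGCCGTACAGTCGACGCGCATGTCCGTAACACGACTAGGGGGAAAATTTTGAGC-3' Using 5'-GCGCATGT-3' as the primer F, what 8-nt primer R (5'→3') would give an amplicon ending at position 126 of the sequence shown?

The forward primer binds at positions 91–98; the product's 3' end on the top strand is position 126.
The reverse primer anneals to the top strand over positions 119–126, i.e. to AAATTTTG.
Its sequence written 5'→3' is the reverse complement: CAAAATTT.

5'-CAAAATTT-3'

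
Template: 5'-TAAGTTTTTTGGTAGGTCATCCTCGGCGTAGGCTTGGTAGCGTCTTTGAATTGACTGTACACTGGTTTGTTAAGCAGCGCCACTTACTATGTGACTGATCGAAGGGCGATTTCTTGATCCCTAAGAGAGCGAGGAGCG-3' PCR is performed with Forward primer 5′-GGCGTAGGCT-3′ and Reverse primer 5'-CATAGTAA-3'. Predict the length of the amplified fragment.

67 bp

Forward primer GGCGTAGGCT is found on the top strand at positions 25–34.
Reverse complement of the reverse primer: TTACTATG. This occurs on the top strand at positions 84–91.
Product length = (reverse-primer end) − (forward-primer start) + 1 = 91 − 25 + 1 = 67 bp.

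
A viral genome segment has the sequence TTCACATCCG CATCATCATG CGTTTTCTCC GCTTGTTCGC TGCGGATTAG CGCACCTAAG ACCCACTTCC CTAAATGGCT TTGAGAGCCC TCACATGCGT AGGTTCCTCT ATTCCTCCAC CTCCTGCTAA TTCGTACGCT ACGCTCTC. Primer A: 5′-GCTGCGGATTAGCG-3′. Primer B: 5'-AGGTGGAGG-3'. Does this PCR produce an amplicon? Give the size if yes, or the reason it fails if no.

Yes — an 84 bp product.

Primer A (GCTGCGGATTAGCG) matches the top strand at positions 39–52; it acts as a forward primer.
Primer B's reverse complement is CCTCCACCT, matching the top strand at positions 114–122; it acts as a reverse primer.
The 3' ends face each other across positions 39–122, giving an 84 bp product.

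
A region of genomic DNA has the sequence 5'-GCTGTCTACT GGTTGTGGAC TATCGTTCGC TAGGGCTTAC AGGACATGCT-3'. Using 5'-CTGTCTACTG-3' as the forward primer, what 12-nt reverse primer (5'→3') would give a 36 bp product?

The forward primer binds at positions 2–11, so a 36 bp product ends at position 2 + 36 − 1 = 37.
The reverse primer anneals to the top strand over positions 26–37, i.e. to TTCGCTAGGGCT.
Its sequence written 5'→3' is the reverse complement: AGCCCTAGCGAA.

5'-AGCCCTAGCGAA-3'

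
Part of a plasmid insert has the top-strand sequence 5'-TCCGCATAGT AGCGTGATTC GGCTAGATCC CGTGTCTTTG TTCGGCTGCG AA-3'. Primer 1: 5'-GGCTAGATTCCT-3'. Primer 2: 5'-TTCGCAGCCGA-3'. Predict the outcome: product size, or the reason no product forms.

Primer 1 (GGCTAGATTCCT) does not match the top strand, and its reverse complement AGGAATCTAGCC does not match either.
With no annealing site for primer 1, no amplification occurs.

No product — primer 1 has no binding site in the template.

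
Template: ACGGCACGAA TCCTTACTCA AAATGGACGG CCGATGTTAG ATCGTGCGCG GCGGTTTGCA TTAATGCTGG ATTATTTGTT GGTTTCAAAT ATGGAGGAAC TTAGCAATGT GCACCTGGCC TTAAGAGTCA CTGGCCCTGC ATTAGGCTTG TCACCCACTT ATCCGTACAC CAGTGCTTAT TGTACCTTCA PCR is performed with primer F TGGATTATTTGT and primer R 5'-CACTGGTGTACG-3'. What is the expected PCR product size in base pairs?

108 bp

Forward primer TGGATTATTTGT is found on the top strand at positions 68–79.
The reverse primer's reverse complement is CGTACACCAGTG, which matches the template at positions 164–175.
Product length = (reverse-primer end) − (forward-primer start) + 1 = 175 − 68 + 1 = 108 bp.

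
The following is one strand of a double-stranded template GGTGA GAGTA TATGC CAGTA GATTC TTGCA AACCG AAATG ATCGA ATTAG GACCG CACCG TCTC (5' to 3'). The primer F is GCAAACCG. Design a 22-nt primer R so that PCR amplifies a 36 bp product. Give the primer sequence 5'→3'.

5'-AGACGGTGCGGTCCTAATTCGA-3'

The forward primer binds at positions 28–35, so a 36 bp product ends at position 28 + 36 − 1 = 63.
The reverse primer anneals to the top strand over positions 42–63, i.e. to TCGAATTAGGACCGCACCGTCT.
Its sequence written 5'→3' is the reverse complement: AGACGGTGCGGTCCTAATTCGA.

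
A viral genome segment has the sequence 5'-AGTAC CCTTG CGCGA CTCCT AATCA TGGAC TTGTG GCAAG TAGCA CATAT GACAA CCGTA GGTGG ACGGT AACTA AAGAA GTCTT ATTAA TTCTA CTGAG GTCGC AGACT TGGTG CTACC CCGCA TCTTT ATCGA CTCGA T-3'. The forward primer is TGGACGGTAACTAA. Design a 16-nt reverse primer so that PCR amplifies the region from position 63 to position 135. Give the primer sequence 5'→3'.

5'-TCGATAAAGATGCGGG-3'

The product's 3' end on the top strand is position 135.
The reverse primer anneals to the top strand over positions 120–135, i.e. to CCCGCATCTTTATCGA.
Its sequence written 5'→3' is the reverse complement: TCGATAAAGATGCGGG.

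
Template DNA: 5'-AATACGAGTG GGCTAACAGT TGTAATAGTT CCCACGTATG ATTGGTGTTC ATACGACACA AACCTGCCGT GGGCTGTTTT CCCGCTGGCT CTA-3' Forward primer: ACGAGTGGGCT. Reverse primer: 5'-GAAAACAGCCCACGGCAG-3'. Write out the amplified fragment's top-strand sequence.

The forward primer matches the template at positions 4–14.
Reverse complement of the reverse primer: CTGCCGTGGGCTGTTTTC. This occurs on the top strand at positions 64–81.
The product is the template from position 4 through 81 (78 bp).

5'-ACGAGTGGGCTAACAGTTGTAATAGTTCCCACGTATGATTGGTGTTCATACGACACAAACCTGCCGTGGGCTGTTTTC-3'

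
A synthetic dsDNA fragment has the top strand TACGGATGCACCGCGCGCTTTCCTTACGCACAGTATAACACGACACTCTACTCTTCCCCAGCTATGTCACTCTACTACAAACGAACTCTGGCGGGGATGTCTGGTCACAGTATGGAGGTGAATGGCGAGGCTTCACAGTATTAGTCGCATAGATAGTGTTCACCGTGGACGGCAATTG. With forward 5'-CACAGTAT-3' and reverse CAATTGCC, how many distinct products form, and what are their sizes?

Three products: 150 bp, 73 bp, 45 bp

The forward primer CACAGTAT matches the top strand at positions 29–36, 106–113, 134–141.
The reverse primer's reverse complement is GGCAATTG, matching at positions 171–178.
Each forward site pairs with the reverse site to give a product ending at position 178: sizes 150, 73, 45 bp.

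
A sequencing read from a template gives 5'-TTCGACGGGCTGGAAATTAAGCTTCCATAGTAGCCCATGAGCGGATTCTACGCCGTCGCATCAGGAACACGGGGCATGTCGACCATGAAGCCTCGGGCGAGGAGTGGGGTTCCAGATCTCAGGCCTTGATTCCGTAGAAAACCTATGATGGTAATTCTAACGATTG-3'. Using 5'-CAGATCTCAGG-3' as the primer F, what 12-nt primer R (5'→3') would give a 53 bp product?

5'-AATCGTTAGAAT-3'

The forward primer binds at positions 113–123, so a 53 bp product ends at position 113 + 53 − 1 = 165.
The reverse primer anneals to the top strand over positions 154–165, i.e. to ATTCTAACGATT.
Its sequence written 5'→3' is the reverse complement: AATCGTTAGAAT.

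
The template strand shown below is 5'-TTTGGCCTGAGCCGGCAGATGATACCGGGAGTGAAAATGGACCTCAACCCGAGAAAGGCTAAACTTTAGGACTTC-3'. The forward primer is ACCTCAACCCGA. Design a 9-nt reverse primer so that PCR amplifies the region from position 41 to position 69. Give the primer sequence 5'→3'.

The product's 3' end on the top strand is position 69.
The reverse primer anneals to the top strand over positions 61–69, i.e. to AAACTTTAG.
Its sequence written 5'→3' is the reverse complement: CTAAAGTTT.

5'-CTAAAGTTT-3'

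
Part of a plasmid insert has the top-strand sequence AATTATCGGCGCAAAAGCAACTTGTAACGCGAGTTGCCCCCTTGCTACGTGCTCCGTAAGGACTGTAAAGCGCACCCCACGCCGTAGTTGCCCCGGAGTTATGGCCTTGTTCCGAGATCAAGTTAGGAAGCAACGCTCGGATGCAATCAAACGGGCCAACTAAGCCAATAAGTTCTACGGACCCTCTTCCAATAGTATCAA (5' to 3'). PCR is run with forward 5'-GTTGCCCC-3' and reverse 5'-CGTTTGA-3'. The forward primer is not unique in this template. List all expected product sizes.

The forward primer GTTGCCCC matches the top strand at positions 33–40, 87–94.
The reverse primer's reverse complement is TCAAACG, matching at positions 147–153.
Each forward site pairs with the reverse site to give a product ending at position 153: sizes 121, 67 bp.

121 bp, 67 bp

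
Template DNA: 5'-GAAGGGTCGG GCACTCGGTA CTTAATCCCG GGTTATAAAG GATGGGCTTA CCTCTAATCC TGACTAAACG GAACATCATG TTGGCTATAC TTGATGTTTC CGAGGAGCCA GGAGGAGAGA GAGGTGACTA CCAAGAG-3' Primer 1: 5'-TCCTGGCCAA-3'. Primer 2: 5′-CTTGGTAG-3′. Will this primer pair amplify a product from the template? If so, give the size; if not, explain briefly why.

No product — primer 1 has no binding site in the template.

Primer 1 (TCCTGGCCAA) does not match the top strand, and its reverse complement TTGGCCAGGA does not match either.
With no annealing site for primer 1, no amplification occurs.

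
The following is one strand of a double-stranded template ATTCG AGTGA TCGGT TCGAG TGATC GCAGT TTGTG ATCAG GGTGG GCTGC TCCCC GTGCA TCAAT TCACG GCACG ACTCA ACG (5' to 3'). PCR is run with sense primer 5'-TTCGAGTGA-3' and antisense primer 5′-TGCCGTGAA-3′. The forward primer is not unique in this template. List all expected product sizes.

72 bp, 59 bp

The forward primer TTCGAGTGA matches the top strand at positions 2–10, 15–23.
The reverse primer's reverse complement is TTCACGGCA, matching at positions 65–73.
Each forward site pairs with the reverse site to give a product ending at position 73: sizes 72, 59 bp.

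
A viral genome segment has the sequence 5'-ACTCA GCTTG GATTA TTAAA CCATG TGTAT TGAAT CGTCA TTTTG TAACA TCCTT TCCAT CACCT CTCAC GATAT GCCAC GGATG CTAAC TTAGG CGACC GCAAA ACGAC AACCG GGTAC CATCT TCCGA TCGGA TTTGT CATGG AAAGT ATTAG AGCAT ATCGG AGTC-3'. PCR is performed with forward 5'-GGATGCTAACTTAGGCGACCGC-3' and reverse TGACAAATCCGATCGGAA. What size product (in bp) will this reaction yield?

62 bp

Forward primer GGATGCTAACTTAGGCGACCGC is found on the top strand at positions 81–102.
Taking the reverse complement of TGACAAATCCGATCGGAA gives TTCCGATCGGATTTGTCA, found at positions 125–142 on the template; the primer anneals here to the top strand with its 3' end pointing upstream.
The product runs from position 81 to position 142, so its length is 142 − 81 + 1 = 62 bp.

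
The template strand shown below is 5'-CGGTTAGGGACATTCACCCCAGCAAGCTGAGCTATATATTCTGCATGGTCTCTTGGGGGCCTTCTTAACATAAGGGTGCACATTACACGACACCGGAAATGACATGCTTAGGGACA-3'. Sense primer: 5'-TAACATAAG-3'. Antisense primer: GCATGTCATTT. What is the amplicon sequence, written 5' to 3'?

5'-TAACATAAGGGTGCACATTACACGACACCGGAAATGACATGC-3'

Forward primer TAACATAAG is found on the top strand at positions 66–74.
Taking the reverse complement of GCATGTCATTT gives AAATGACATGC, found at positions 97–107 on the template; the primer anneals here to the top strand with its 3' end pointing upstream.
The product is the template from position 66 through 107 (42 bp).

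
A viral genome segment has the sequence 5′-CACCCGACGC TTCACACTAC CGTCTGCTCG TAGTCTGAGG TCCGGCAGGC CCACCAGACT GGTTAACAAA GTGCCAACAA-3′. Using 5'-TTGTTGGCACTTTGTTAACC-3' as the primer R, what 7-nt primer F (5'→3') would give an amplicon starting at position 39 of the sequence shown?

The reverse primer's reverse complement GGTTAACAAAGTGCCAACAA matches the template at positions 61–80; the product starts at position 39.
The forward primer is identical to the top strand over positions 39–45: GGTCCGG.

5'-GGTCCGG-3'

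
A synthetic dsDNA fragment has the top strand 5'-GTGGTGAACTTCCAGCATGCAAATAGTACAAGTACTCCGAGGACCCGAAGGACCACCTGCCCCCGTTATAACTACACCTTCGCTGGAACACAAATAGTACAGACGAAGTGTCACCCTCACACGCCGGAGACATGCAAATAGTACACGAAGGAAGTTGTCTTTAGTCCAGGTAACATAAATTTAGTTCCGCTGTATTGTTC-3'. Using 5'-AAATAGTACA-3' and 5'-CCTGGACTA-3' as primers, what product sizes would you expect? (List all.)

The forward primer AAATAGTACA matches the top strand at positions 21–30, 92–101, 136–145.
The reverse primer's reverse complement is TAGTCCAGG, matching at positions 162–170.
Each forward site pairs with the reverse site to give a product ending at position 170: sizes 150, 79, 35 bp.

150 bp, 79 bp, 35 bp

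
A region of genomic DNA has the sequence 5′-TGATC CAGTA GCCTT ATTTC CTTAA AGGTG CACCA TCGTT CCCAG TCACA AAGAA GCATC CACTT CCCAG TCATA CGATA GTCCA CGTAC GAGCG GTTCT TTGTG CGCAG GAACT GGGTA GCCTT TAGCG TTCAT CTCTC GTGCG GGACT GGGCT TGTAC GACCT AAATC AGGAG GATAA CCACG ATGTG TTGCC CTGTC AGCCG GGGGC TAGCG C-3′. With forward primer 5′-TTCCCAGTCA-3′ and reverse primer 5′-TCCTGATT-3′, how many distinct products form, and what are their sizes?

The forward primer TTCCCAGTCA matches the top strand at positions 39–48, 64–73.
The reverse primer's reverse complement is AATCAGGA, matching at positions 167–174.
Each forward site pairs with the reverse site to give a product ending at position 174: sizes 136, 111 bp.

Two products: 136 bp, 111 bp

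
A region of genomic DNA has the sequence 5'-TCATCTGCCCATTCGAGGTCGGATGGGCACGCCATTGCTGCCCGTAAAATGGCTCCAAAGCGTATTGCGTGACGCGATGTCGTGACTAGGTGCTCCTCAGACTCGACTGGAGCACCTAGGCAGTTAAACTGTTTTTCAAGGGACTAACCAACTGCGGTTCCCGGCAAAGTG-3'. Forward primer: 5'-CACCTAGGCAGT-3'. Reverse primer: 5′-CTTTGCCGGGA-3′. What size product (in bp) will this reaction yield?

57 bp

Scanning the template, CACCTAGGCAGT occurs at positions 113–124; this primer anneals to the bottom strand there with its 3' end pointing downstream.
Reverse complement of the reverse primer: TCCCGGCAAAG. This occurs on the top strand at positions 159–169.
Product length = (reverse-primer end) − (forward-primer start) + 1 = 169 − 113 + 1 = 57 bp.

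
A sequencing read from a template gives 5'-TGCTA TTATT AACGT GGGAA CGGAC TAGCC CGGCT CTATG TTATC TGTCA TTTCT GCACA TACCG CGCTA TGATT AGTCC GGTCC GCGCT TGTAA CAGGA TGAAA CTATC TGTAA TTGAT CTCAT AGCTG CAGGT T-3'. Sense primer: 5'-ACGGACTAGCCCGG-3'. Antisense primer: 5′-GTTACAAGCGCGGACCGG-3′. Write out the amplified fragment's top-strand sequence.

5'-ACGGACTAGCCCGGCTCTATGTTATCTGTCATTTCTGCACATACCGCGCTATGATTAGTCCGGTCCGCGCTTGTAAC-3'

The forward primer matches the template at positions 20–33.
Reverse complement of the reverse primer: CCGGTCCGCGCTTGTAAC. This occurs on the top strand at positions 79–96.
The product is the template from position 20 through 96 (77 bp).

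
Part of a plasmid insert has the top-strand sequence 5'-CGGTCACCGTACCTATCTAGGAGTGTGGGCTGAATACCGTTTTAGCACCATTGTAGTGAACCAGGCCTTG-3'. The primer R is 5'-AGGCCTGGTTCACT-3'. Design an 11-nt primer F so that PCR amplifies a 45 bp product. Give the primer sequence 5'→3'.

The reverse primer's reverse complement AGTGAACCAGGCCT matches the template at positions 55–68, so the product ends at position 68.
A 45 bp product then starts at position 68 − 45 + 1 = 24.
The forward primer is identical to the top strand there: TGTGGGCTGAA.

5'-TGTGGGCTGAA-3'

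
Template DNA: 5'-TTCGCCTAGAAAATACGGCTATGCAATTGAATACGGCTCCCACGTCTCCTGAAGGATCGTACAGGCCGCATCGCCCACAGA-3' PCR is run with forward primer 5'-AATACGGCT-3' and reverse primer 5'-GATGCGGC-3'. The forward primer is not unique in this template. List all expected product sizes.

61 bp, 43 bp

The forward primer AATACGGCT matches the top strand at positions 12–20, 30–38.
The reverse primer's reverse complement is GCCGCATC, matching at positions 65–72.
Each forward site pairs with the reverse site to give a product ending at position 72: sizes 61, 43 bp.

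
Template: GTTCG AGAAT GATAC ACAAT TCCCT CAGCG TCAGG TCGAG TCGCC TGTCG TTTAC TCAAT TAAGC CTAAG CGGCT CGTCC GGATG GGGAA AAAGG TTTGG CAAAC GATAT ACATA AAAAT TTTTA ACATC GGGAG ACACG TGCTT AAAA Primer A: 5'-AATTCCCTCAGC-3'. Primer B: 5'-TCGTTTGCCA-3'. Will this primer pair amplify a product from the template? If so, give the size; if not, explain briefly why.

Primer A (AATTCCCTCAGC) matches the top strand at positions 18–29; it acts as a forward primer.
Primer B's reverse complement is TGGCAAACGA, matching the top strand at positions 98–107; it acts as a reverse primer.
The 3' ends face each other across positions 18–107, giving a 90 bp product.

Yes — a 90 bp product.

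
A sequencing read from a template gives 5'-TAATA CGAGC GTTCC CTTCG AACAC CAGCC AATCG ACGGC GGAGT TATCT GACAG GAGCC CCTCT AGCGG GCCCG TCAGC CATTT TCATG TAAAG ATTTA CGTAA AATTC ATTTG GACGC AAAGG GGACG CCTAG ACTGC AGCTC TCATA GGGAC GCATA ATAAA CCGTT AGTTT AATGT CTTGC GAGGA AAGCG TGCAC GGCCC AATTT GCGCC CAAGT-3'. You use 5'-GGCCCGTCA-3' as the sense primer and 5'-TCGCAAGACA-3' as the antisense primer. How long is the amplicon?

118 bp

Scanning the template, GGCCCGTCA occurs at positions 70–78; this primer anneals to the bottom strand there with its 3' end pointing downstream.
Reverse complement of the reverse primer: TGTCTTGCGA. This occurs on the top strand at positions 178–187.
Product length = (reverse-primer end) − (forward-primer start) + 1 = 187 − 70 + 1 = 118 bp.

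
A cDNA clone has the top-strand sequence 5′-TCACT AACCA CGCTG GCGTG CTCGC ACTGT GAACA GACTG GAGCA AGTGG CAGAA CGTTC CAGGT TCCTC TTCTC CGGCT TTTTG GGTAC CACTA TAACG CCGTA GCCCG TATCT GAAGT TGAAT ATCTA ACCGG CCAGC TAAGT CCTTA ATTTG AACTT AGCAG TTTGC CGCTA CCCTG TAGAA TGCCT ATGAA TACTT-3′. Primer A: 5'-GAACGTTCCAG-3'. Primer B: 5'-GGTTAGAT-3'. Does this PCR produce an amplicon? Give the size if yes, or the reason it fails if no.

Yes — an 81 bp product.

Primer A (GAACGTTCCAG) matches the top strand at positions 53–63; it acts as a forward primer.
Primer B's reverse complement is ATCTAACC, matching the top strand at positions 126–133; it acts as a reverse primer.
The 3' ends face each other across positions 53–133, giving an 81 bp product.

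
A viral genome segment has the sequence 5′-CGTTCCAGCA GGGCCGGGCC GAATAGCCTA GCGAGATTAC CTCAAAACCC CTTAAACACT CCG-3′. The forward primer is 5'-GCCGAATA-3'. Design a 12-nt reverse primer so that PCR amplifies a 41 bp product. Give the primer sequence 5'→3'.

5'-TGTTTAAGGGGT-3'

The forward primer binds at positions 18–25, so a 41 bp product ends at position 18 + 41 − 1 = 58.
The reverse primer anneals to the top strand over positions 47–58, i.e. to ACCCCTTAAACA.
Its sequence written 5'→3' is the reverse complement: TGTTTAAGGGGT.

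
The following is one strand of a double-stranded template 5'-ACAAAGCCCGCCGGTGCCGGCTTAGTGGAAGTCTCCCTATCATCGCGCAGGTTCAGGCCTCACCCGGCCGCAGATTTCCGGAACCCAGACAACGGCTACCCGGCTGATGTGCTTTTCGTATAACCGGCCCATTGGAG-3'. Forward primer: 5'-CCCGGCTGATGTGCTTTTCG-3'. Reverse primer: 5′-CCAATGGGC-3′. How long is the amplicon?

37 bp

The forward primer matches the template at positions 99–118.
Taking the reverse complement of CCAATGGGC gives GCCCATTGG, found at positions 127–135 on the template; the primer anneals here to the top strand with its 3' end pointing upstream.
The product runs from position 99 to position 135, so its length is 135 − 99 + 1 = 37 bp.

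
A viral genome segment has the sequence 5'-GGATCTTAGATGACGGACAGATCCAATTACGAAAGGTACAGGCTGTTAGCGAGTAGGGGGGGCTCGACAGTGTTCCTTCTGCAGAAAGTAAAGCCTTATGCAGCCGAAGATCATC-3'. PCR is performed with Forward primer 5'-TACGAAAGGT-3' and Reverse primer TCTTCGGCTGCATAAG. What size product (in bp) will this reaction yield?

83 bp

Forward primer TACGAAAGGT is found on the top strand at positions 28–37.
Taking the reverse complement of TCTTCGGCTGCATAAG gives CTTATGCAGCCGAAGA, found at positions 95–110 on the template; the primer anneals here to the top strand with its 3' end pointing upstream.
The product runs from position 28 to position 110, so its length is 110 − 28 + 1 = 83 bp.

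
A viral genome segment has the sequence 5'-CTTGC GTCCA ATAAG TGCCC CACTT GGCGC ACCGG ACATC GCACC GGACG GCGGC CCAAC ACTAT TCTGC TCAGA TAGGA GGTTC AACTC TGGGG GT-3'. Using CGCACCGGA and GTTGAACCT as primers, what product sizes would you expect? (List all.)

61 bp, 49 bp

The forward primer CGCACCGGA matches the top strand at positions 28–36, 40–48.
The reverse primer's reverse complement is AGGTTCAAC, matching at positions 80–88.
Each forward site pairs with the reverse site to give a product ending at position 88: sizes 61, 49 bp.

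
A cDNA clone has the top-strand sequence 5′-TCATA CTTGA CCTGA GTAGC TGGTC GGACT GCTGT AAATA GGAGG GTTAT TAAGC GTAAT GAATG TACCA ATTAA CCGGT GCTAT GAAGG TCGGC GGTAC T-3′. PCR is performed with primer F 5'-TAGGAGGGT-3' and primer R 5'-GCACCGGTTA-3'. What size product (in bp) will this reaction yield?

44 bp

Forward primer TAGGAGGGT is found on the top strand at positions 39–47.
Taking the reverse complement of GCACCGGTTA gives TAACCGGTGC, found at positions 73–82 on the template; the primer anneals here to the top strand with its 3' end pointing upstream.
Product length = (reverse-primer end) − (forward-primer start) + 1 = 82 − 39 + 1 = 44 bp.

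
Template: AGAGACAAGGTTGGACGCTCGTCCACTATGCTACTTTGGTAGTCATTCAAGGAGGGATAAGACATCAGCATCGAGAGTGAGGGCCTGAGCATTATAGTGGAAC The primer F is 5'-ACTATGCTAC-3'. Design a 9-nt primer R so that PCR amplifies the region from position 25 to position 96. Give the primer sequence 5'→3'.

The product's 3' end on the top strand is position 96.
The reverse primer anneals to the top strand over positions 88–96, i.e. to AGCATTATA.
Its sequence written 5'→3' is the reverse complement: TATAATGCT.

5'-TATAATGCT-3'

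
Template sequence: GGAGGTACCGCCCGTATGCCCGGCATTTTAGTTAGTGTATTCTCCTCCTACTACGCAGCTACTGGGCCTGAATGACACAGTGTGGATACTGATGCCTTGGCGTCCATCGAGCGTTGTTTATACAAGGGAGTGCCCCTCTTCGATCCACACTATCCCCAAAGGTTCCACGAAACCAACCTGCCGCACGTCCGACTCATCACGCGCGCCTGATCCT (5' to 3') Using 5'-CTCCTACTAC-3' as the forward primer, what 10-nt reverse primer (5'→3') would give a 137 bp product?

The forward primer binds at positions 45–54, so a 137 bp product ends at position 45 + 137 − 1 = 181.
The reverse primer anneals to the top strand over positions 172–181, i.e. to ACCAACCTGC.
Its sequence written 5'→3' is the reverse complement: GCAGGTTGGT.

5'-GCAGGTTGGT-3'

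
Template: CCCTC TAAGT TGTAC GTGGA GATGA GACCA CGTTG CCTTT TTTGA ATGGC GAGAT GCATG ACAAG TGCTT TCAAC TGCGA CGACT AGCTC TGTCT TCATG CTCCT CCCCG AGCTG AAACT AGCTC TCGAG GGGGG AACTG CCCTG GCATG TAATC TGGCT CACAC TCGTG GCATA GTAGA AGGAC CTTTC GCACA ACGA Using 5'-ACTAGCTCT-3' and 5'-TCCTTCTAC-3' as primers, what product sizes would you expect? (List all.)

102 bp, 67 bp

The forward primer ACTAGCTCT matches the top strand at positions 83–91, 118–126.
The reverse primer's reverse complement is GTAGAAGGA, matching at positions 176–184.
Each forward site pairs with the reverse site to give a product ending at position 184: sizes 102, 67 bp.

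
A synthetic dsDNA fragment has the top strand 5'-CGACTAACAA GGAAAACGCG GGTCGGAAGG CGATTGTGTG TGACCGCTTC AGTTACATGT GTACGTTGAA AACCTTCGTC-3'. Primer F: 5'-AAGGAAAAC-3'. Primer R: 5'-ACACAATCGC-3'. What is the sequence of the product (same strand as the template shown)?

5'-AAGGAAAACGCGGGTCGGAAGGCGATTGTGT-3'

The forward primer matches the template at positions 9–17.
Taking the reverse complement of ACACAATCGC gives GCGATTGTGT, found at positions 30–39 on the template; the primer anneals here to the top strand with its 3' end pointing upstream.
The product is the template from position 9 through 39 (31 bp).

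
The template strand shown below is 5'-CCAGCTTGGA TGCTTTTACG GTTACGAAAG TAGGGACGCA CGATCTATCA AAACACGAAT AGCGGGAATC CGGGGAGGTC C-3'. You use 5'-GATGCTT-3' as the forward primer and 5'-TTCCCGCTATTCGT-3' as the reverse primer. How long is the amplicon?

60 bp

The forward primer matches the template at positions 9–15.
Taking the reverse complement of TTCCCGCTATTCGT gives ACGAATAGCGGGAA, found at positions 55–68 on the template; the primer anneals here to the top strand with its 3' end pointing upstream.
The product runs from position 9 to position 68, so its length is 68 − 9 + 1 = 60 bp.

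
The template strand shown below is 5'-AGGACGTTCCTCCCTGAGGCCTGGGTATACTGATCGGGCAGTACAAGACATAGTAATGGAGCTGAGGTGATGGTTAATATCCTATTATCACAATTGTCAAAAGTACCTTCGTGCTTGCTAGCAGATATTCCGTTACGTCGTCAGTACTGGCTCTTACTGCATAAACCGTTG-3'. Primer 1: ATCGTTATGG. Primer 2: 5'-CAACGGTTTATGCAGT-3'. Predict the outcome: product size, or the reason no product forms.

Primer 1 (ATCGTTATGG) does not match the top strand, and its reverse complement CCATAACGAT does not match either.
With no annealing site for primer 1, no amplification occurs.

No product — primer 1 has no binding site in the template.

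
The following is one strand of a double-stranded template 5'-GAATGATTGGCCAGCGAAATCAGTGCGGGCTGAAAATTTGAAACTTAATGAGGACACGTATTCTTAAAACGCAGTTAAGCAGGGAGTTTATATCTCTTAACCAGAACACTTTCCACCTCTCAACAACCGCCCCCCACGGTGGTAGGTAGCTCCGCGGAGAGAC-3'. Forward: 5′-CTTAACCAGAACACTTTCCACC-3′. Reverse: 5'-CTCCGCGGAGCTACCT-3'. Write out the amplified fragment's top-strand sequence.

5'-CTTAACCAGAACACTTTCCACCTCTCAACAACCGCCCCCCACGGTGGTAGGTAGCTCCGCGGAG-3'

Forward primer CTTAACCAGAACACTTTCCACC is found on the top strand at positions 96–117.
The reverse primer's reverse complement is AGGTAGCTCCGCGGAG, which matches the template at positions 144–159.
The product is the template from position 96 through 159 (64 bp).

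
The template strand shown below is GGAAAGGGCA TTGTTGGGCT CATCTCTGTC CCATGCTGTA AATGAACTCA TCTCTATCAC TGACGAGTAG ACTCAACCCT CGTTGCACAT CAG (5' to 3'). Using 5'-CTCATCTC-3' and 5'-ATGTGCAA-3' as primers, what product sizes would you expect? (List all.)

The forward primer CTCATCTC matches the top strand at positions 19–26, 47–54.
The reverse primer's reverse complement is TTGCACAT, matching at positions 83–90.
Each forward site pairs with the reverse site to give a product ending at position 90: sizes 72, 44 bp.

72 bp, 44 bp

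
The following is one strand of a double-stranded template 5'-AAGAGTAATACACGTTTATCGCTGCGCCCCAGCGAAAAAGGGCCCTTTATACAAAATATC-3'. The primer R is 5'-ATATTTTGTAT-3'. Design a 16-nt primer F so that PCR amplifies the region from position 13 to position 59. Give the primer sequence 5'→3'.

5'-CGTTTATCGCTGCGCC-3'

The reverse primer's reverse complement ATACAAAATAT matches the template at positions 49–59; the product starts at position 13.
The forward primer is identical to the top strand over positions 13–28: CGTTTATCGCTGCGCC.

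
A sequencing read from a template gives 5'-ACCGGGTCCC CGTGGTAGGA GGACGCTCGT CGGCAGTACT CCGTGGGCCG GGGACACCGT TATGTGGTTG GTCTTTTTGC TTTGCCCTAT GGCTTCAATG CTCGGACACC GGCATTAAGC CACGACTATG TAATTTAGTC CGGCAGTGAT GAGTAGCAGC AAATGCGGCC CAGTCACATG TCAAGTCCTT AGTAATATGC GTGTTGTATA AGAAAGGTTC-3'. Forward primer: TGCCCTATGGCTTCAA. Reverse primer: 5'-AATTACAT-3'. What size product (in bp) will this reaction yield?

Scanning the template, TGCCCTATGGCTTCAA occurs at positions 83–98; this primer anneals to the bottom strand there with its 3' end pointing downstream.
Reverse complement of the reverse primer: ATGTAATT. This occurs on the top strand at positions 128–135.
The product runs from position 83 to position 135, so its length is 135 − 83 + 1 = 53 bp.

53 bp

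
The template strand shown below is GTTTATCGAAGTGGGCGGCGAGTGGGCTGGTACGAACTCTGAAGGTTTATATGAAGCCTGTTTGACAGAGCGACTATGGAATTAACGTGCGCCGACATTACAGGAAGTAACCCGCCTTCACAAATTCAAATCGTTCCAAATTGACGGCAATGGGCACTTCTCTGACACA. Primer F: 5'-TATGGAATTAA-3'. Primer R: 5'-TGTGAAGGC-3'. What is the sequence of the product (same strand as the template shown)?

Scanning the template, TATGGAATTAA occurs at positions 75–85; this primer anneals to the bottom strand there with its 3' end pointing downstream.
Taking the reverse complement of TGTGAAGGC gives GCCTTCACA, found at positions 114–122 on the template; the primer anneals here to the top strand with its 3' end pointing upstream.
The product is the template from position 75 through 122 (48 bp).

5'-TATGGAATTAACGTGCGCCGACATTACAGGAAGTAACCCGCCTTCACA-3'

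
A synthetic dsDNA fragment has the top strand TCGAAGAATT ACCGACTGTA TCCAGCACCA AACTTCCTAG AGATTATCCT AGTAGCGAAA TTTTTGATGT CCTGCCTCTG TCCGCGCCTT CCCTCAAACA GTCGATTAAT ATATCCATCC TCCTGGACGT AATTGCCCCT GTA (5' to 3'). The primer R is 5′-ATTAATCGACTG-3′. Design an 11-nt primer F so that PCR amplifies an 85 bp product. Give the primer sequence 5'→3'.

The reverse primer's reverse complement CAGTCGATTAAT matches the template at positions 99–110, so the product ends at position 110.
An 85 bp product then starts at position 110 − 85 + 1 = 26.
The forward primer is identical to the top strand there: CACCAAACTTC.

5'-CACCAAACTTC-3'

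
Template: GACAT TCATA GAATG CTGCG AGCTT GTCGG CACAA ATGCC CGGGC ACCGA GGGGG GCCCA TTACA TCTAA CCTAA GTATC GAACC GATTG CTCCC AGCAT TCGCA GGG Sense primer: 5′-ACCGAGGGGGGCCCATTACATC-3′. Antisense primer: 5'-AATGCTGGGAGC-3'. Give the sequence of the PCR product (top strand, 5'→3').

Forward primer ACCGAGGGGGGCCCATTACATC is found on the top strand at positions 46–67.
The reverse primer's reverse complement is GCTCCCAGCATT, which matches the template at positions 90–101.
The product is the template from position 46 through 101 (56 bp).

5'-ACCGAGGGGGGCCCATTACATCTAACCTAAGTATCGAACCGATTGCTCCCAGCATT-3'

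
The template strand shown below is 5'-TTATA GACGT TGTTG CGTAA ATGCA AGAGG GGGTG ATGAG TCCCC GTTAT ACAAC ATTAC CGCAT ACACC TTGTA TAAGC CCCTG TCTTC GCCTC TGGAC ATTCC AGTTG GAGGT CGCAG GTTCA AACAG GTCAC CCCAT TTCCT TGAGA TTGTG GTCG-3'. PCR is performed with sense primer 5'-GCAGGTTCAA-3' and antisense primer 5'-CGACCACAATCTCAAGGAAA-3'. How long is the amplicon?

43 bp

Forward primer GCAGGTTCAA is found on the top strand at positions 117–126.
Reverse complement of the reverse primer: TTTCCTTGAGATTGTGGTCG. This occurs on the top strand at positions 140–159.
The product runs from position 117 to position 159, so its length is 159 − 117 + 1 = 43 bp.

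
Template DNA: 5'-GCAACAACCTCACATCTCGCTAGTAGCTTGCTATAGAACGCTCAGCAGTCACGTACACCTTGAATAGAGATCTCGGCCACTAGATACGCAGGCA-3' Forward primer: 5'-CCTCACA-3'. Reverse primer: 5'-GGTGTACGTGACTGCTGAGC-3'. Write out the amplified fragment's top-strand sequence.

5'-CCTCACATCTCGCTAGTAGCTTGCTATAGAACGCTCAGCAGTCACGTACACC-3'

Forward primer CCTCACA is found on the top strand at positions 8–14.
Reverse complement of the reverse primer: GCTCAGCAGTCACGTACACC. This occurs on the top strand at positions 40–59.
The product is the template from position 8 through 59 (52 bp).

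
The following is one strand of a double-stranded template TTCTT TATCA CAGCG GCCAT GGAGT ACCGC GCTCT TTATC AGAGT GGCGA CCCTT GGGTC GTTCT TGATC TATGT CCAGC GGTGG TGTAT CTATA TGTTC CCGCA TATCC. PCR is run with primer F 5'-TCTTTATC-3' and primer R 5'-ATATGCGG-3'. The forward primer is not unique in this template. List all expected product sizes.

107 bp, 76 bp

The forward primer TCTTTATC matches the top strand at positions 2–9, 33–40.
The reverse primer's reverse complement is CCGCATAT, matching at positions 101–108.
Each forward site pairs with the reverse site to give a product ending at position 108: sizes 107, 76 bp.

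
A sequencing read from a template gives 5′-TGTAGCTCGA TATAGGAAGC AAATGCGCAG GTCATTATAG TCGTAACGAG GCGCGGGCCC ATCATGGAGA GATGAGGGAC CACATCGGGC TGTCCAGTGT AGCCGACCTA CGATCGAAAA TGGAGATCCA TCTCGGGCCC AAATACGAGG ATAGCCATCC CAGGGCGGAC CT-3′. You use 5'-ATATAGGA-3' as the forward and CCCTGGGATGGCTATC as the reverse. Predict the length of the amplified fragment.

The forward primer matches the template at positions 10–17.
Taking the reverse complement of CCCTGGGATGGCTATC gives GATAGCCATCCCAGGG, found at positions 150–165 on the template; the primer anneals here to the top strand with its 3' end pointing upstream.
Product length = (reverse-primer end) − (forward-primer start) + 1 = 165 − 10 + 1 = 156 bp.

156 bp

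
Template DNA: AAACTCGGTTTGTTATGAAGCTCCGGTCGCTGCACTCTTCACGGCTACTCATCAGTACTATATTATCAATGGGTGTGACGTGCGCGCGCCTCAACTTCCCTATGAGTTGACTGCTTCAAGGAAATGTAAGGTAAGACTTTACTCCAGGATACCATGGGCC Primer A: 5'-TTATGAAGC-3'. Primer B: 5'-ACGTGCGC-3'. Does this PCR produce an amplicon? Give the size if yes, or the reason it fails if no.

No product — both primers anneal to the same strand and extend in the same direction.

Primer A (TTATGAAGC) matches the top strand at positions 13–21 (3' end points downstream).
Primer B (ACGTGCGC) also matches the top strand directly, at positions 78–85 — its reverse complement GCGCACGT is not present.
Both primers anneal to the bottom strand with 3' ends pointing the same way, so neither can prime synthesis back toward the other.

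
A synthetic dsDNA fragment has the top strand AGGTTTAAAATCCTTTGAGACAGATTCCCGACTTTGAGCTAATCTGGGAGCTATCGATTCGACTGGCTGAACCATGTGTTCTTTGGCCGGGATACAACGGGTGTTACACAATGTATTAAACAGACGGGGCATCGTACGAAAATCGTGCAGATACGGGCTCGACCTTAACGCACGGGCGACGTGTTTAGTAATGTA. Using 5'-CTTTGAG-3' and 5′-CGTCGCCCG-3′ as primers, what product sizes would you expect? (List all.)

169 bp, 150 bp

The forward primer CTTTGAG matches the top strand at positions 13–19, 32–38.
The reverse primer's reverse complement is CGGGCGACG, matching at positions 173–181.
Each forward site pairs with the reverse site to give a product ending at position 181: sizes 169, 150 bp.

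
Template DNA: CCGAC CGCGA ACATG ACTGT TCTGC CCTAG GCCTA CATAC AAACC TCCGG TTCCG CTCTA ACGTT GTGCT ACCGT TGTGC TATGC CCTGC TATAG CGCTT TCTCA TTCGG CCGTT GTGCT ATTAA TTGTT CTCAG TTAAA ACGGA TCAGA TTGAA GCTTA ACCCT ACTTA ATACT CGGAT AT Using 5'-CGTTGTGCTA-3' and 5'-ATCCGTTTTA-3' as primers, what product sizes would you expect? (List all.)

The forward primer CGTTGTGCTA matches the top strand at positions 62–71, 73–82, 112–121.
The reverse primer's reverse complement is TAAAACGGAT, matching at positions 137–146.
Each forward site pairs with the reverse site to give a product ending at position 146: sizes 85, 74, 35 bp.

85 bp, 74 bp, 35 bp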